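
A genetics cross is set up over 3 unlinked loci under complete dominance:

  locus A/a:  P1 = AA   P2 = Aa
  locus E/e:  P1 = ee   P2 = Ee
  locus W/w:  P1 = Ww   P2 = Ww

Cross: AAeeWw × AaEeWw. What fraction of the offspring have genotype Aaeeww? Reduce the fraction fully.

AAeeWw gametes: AeW×4, Aew×4
AaEeWw gametes: AEW×1, AEw×1, AeW×1, Aew×1, aEW×1, aEw×1, aeW×1, aew×1
AAeeWw×AaEeWw grid (8·8=64): AAEeWW=4 AAEeWw=8 AAEeww=4 AAeeWW=4 AAeeWw=8 AAeeww=4 AaEeWW=4 AaEeWw=8 AaEeww=4 AaeeWW=4 AaeeWw=8 Aaeeww=4
Aaeeww hits 4/64; gcd=4; 4÷4/64÷4 = 1/16

P(Aaeeww) = 1/16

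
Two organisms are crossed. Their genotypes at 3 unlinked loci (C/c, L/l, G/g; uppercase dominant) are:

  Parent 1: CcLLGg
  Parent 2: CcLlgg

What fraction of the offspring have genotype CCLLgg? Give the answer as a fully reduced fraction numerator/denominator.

CcLLGg gametes: CLG×2, CLg×2, cLG×2, cLg×2
CcLlgg gametes: CLg×2, Clg×2, cLg×2, clg×2
CcLLGg×CcLlgg grid (8·8=64): CCLLGg=4 CCLLgg=4 CCLlGg=4 CCLlgg=4 CcLLGg=8 CcLLgg=8 CcLlGg=8 CcLlgg=8 ccLLGg=4 ccLLgg=4 ccLlGg=4 ccLlgg=4
CCLLgg hits 4/64; gcd=4; 4÷4/64÷4 = 1/16

P(CCLLgg) = 1/16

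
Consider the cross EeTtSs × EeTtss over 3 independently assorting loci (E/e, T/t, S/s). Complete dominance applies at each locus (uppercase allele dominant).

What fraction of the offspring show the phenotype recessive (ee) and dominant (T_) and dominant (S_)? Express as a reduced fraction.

P(ee T_ S_) = 3/32

EeTtSs gametes: ETS×1, ETs×1, EtS×1, Ets×1, eTS×1, eTs×1, etS×1, ets×1
EeTtss gametes: ETs×2, Ets×2, eTs×2, ets×2
EeTtSs×EeTtss grid (8·8=64): EETTSs=2 EETTss=2 EETtSs=4 EETtss=4 EEttSs=2 EEttss=2 EeTTSs=4 EeTTss=4 EeTtSs=8 EeTtss=8 EettSs=4 Eettss=4 eeTTSs=2 eeTTss=2 eeTtSs=4 eeTtss=4 eettSs=2 eettss=2
ee T_ S_ hits 6/64; gcd=2; 6÷2/64÷2 = 3/32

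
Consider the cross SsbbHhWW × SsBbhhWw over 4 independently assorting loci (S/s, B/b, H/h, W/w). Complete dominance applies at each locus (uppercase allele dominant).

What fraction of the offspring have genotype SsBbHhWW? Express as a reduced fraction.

SsbbHhWW gametes: SbHW×4, SbhW×4, sbHW×4, sbhW×4
SsBbhhWw gametes: SBhW×2, SBhw×2, SbhW×2, Sbhw×2, sBhW×2, sBhw×2, sbhW×2, sbhw×2
SsbbHhWW×SsBbhhWw grid (16·16=256): SSBbHhWW=8 SSBbHhWw=8 SSBbhhWW=8 SSBbhhWw=8 SSbbHhWW=8 SSbbHhWw=8 SSbbhhWW=8 SSbbhhWw=8 SsBbHhWW=16 SsBbHhWw=16 SsBbhhWW=16 SsBbhhWw=16 SsbbHhWW=16 SsbbHhWw=16 SsbbhhWW=16 SsbbhhWw=16 ssBbHhWW=8 ssBbHhWw=8 ssBbhhWW=8 ssBbhhWw=8 ssbbHhWW=8 ssbbHhWw=8 ssbbhhWW=8 ssbbhhWw=8
SsBbHhWW hits 16/256; gcd=16; 16÷16/256÷16 = 1/16

P(SsBbHhWW) = 1/16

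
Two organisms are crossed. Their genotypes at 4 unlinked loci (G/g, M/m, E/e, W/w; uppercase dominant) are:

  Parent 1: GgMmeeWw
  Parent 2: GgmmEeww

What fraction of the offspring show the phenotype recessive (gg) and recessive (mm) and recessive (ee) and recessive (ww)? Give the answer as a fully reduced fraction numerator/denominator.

GgMmeeWw gametes: GMeW×2, GMew×2, GmeW×2, Gmew×2, gMeW×2, gMew×2, gmeW×2, gmew×2
GgmmEeww gametes: GmEw×4, Gmew×4, gmEw×4, gmew×4
GgMmeeWw×GgmmEeww grid (16·16=256): GGMmEeWw=8 GGMmEeww=8 GGMmeeWw=8 GGMmeeww=8 GGmmEeWw=8 GGmmEeww=8 GGmmeeWw=8 GGmmeeww=8 GgMmEeWw=16 GgMmEeww=16 GgMmeeWw=16 GgMmeeww=16 GgmmEeWw=16 GgmmEeww=16 GgmmeeWw=16 Ggmmeeww=16 ggMmEeWw=8 ggMmEeww=8 ggMmeeWw=8 ggMmeeww=8 ggmmEeWw=8 ggmmEeww=8 ggmmeeWw=8 ggmmeeww=8
gg mm ee ww hits 8/256; gcd=8; 8÷8/256÷8 = 1/32

P(gg mm ee ww) = 1/32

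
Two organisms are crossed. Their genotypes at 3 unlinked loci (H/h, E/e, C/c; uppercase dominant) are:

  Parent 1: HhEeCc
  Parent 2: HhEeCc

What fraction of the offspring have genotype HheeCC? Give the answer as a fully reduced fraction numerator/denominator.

HhEeCc gametes: HEC×1, HEc×1, HeC×1, Hec×1, hEC×1, hEc×1, heC×1, hec×1
HhEeCc gametes: HEC×1, HEc×1, HeC×1, Hec×1, hEC×1, hEc×1, heC×1, hec×1
HhEeCc×HhEeCc grid (8·8=64): HHEECC=1 HHEECc=2 HHEEcc=1 HHEeCC=2 HHEeCc=4 HHEecc=2 HHeeCC=1 HHeeCc=2 HHeecc=1 HhEECC=2 HhEECc=4 HhEEcc=2 HhEeCC=4 HhEeCc=8 HhEecc=4 HheeCC=2 HheeCc=4 Hheecc=2 hhEECC=1 hhEECc=2 hhEEcc=1 hhEeCC=2 hhEeCc=4 hhEecc=2 hheeCC=1 hheeCc=2 hheecc=1
HheeCC hits 2/64; gcd=2; 2÷2/64÷2 = 1/32

P(HheeCC) = 1/32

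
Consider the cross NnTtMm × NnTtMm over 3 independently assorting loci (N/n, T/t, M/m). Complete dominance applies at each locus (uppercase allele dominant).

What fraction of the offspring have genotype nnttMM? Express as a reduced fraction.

NnTtMm gametes: NTM×1, NTm×1, NtM×1, Ntm×1, nTM×1, nTm×1, ntM×1, ntm×1
NnTtMm gametes: NTM×1, NTm×1, NtM×1, Ntm×1, nTM×1, nTm×1, ntM×1, ntm×1
NnTtMm×NnTtMm grid (8·8=64): NNTTMM=1 NNTTMm=2 NNTTmm=1 NNTtMM=2 NNTtMm=4 NNTtmm=2 NNttMM=1 NNttMm=2 NNttmm=1 NnTTMM=2 NnTTMm=4 NnTTmm=2 NnTtMM=4 NnTtMm=8 NnTtmm=4 NnttMM=2 NnttMm=4 Nnttmm=2 nnTTMM=1 nnTTMm=2 nnTTmm=1 nnTtMM=2 nnTtMm=4 nnTtmm=2 nnttMM=1 nnttMm=2 nnttmm=1
nnttMM hits 1/64; gcd=1; 1÷1/64÷1 = 1/64

P(nnttMM) = 1/64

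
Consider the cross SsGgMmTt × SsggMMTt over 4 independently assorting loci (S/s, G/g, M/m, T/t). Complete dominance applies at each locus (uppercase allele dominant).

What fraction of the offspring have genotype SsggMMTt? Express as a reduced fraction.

P(SsggMMTt) = 1/16

SsGgMmTt gametes: SGMT×1, SGMt×1, SGmT×1, SGmt×1, SgMT×1, SgMt×1, SgmT×1, Sgmt×1, sGMT×1, sGMt×1, sGmT×1, sGmt×1, sgMT×1, sgMt×1, sgmT×1, sgmt×1
SsggMMTt gametes: SgMT×4, SgMt×4, sgMT×4, sgMt×4
SsGgMmTt×SsggMMTt grid (16·16=256): SSGgMMTT=4 SSGgMMTt=8 SSGgMMtt=4 SSGgMmTT=4 SSGgMmTt=8 SSGgMmtt=4 SSggMMTT=4 SSggMMTt=8 SSggMMtt=4 SSggMmTT=4 SSggMmTt=8 SSggMmtt=4 SsGgMMTT=8 SsGgMMTt=16 SsGgMMtt=8 SsGgMmTT=8 SsGgMmTt=16 SsGgMmtt=8 SsggMMTT=8 SsggMMTt=16 SsggMMtt=8 SsggMmTT=8 SsggMmTt=16 SsggMmtt=8 ssGgMMTT=4 ssGgMMTt=8 ssGgMMtt=4 ssGgMmTT=4 ssGgMmTt=8 ssGgMmtt=4 ssggMMTT=4 ssggMMTt=8 ssggMMtt=4 ssggMmTT=4 ssggMmTt=8 ssggMmtt=4
SsggMMTt hits 16/256; gcd=16; 16÷16/256÷16 = 1/16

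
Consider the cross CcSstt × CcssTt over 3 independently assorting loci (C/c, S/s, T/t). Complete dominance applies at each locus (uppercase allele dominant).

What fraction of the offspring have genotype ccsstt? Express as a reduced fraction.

P(ccsstt) = 1/16

CcSstt gametes: CSt×2, Cst×2, cSt×2, cst×2
CcssTt gametes: CsT×2, Cst×2, csT×2, cst×2
CcSstt×CcssTt grid (8·8=64): CCSsTt=4 CCSstt=4 CCssTt=4 CCsstt=4 CcSsTt=8 CcSstt=8 CcssTt=8 Ccsstt=8 ccSsTt=4 ccSstt=4 ccssTt=4 ccsstt=4
ccsstt hits 4/64; gcd=4; 4÷4/64÷4 = 1/16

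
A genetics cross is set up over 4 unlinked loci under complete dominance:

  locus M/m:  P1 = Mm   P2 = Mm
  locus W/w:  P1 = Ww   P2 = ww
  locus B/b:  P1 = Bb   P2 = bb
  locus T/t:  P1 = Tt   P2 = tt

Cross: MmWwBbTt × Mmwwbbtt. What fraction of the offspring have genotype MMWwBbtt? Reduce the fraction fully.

MmWwBbTt gametes: MWBT×1, MWBt×1, MWbT×1, MWbt×1, MwBT×1, MwBt×1, MwbT×1, Mwbt×1, mWBT×1, mWBt×1, mWbT×1, mWbt×1, mwBT×1, mwBt×1, mwbT×1, mwbt×1
Mmwwbbtt gametes: Mwbt×8, mwbt×8
MmWwBbTt×Mmwwbbtt grid (16·16=256): MMWwBbTt=8 MMWwBbtt=8 MMWwbbTt=8 MMWwbbtt=8 MMwwBbTt=8 MMwwBbtt=8 MMwwbbTt=8 MMwwbbtt=8 MmWwBbTt=16 MmWwBbtt=16 MmWwbbTt=16 MmWwbbtt=16 MmwwBbTt=16 MmwwBbtt=16 MmwwbbTt=16 Mmwwbbtt=16 mmWwBbTt=8 mmWwBbtt=8 mmWwbbTt=8 mmWwbbtt=8 mmwwBbTt=8 mmwwBbtt=8 mmwwbbTt=8 mmwwbbtt=8
MMWwBbtt hits 8/256; gcd=8; 8÷8/256÷8 = 1/32

P(MMWwBbtt) = 1/32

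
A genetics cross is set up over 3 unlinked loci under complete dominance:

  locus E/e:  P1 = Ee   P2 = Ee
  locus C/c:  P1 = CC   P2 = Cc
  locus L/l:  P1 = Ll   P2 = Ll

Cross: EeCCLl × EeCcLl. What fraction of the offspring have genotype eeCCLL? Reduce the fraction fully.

EeCCLl gametes: ECL×2, ECl×2, eCL×2, eCl×2
EeCcLl gametes: ECL×1, ECl×1, EcL×1, Ecl×1, eCL×1, eCl×1, ecL×1, ecl×1
EeCCLl×EeCcLl grid (8·8=64): EECCLL=2 EECCLl=4 EECCll=2 EECcLL=2 EECcLl=4 EECcll=2 EeCCLL=4 EeCCLl=8 EeCCll=4 EeCcLL=4 EeCcLl=8 EeCcll=4 eeCCLL=2 eeCCLl=4 eeCCll=2 eeCcLL=2 eeCcLl=4 eeCcll=2
eeCCLL hits 2/64; gcd=2; 2÷2/64÷2 = 1/32

P(eeCCLL) = 1/32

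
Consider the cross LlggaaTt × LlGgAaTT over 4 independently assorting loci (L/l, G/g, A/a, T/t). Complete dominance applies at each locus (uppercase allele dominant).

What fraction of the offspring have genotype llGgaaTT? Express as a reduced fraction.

P(llGgaaTT) = 1/32

LlggaaTt gametes: LgaT×4, Lgat×4, lgaT×4, lgat×4
LlGgAaTT gametes: LGAT×2, LGaT×2, LgAT×2, LgaT×2, lGAT×2, lGaT×2, lgAT×2, lgaT×2
LlggaaTt×LlGgAaTT grid (16·16=256): LLGgAaTT=8 LLGgAaTt=8 LLGgaaTT=8 LLGgaaTt=8 LLggAaTT=8 LLggAaTt=8 LLggaaTT=8 LLggaaTt=8 LlGgAaTT=16 LlGgAaTt=16 LlGgaaTT=16 LlGgaaTt=16 LlggAaTT=16 LlggAaTt=16 LlggaaTT=16 LlggaaTt=16 llGgAaTT=8 llGgAaTt=8 llGgaaTT=8 llGgaaTt=8 llggAaTT=8 llggAaTt=8 llggaaTT=8 llggaaTt=8
llGgaaTT hits 8/256; gcd=8; 8÷8/256÷8 = 1/32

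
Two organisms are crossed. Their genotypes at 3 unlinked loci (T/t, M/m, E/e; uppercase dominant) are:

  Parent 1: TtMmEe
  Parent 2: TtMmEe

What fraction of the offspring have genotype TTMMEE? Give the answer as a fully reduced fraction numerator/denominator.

P(TTMMEE) = 1/64

TtMmEe gametes: TME×1, TMe×1, TmE×1, Tme×1, tME×1, tMe×1, tmE×1, tme×1
TtMmEe gametes: TME×1, TMe×1, TmE×1, Tme×1, tME×1, tMe×1, tmE×1, tme×1
TtMmEe×TtMmEe grid (8·8=64): TTMMEE=1 TTMMEe=2 TTMMee=1 TTMmEE=2 TTMmEe=4 TTMmee=2 TTmmEE=1 TTmmEe=2 TTmmee=1 TtMMEE=2 TtMMEe=4 TtMMee=2 TtMmEE=4 TtMmEe=8 TtMmee=4 TtmmEE=2 TtmmEe=4 Ttmmee=2 ttMMEE=1 ttMMEe=2 ttMMee=1 ttMmEE=2 ttMmEe=4 ttMmee=2 ttmmEE=1 ttmmEe=2 ttmmee=1
TTMMEE hits 1/64; gcd=1; 1÷1/64÷1 = 1/64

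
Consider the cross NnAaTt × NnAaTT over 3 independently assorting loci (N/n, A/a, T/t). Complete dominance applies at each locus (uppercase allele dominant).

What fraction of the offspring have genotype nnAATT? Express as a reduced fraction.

NnAaTt gametes: NAT×1, NAt×1, NaT×1, Nat×1, nAT×1, nAt×1, naT×1, nat×1
NnAaTT gametes: NAT×2, NaT×2, nAT×2, naT×2
NnAaTt×NnAaTT grid (8·8=64): NNAATT=2 NNAATt=2 NNAaTT=4 NNAaTt=4 NNaaTT=2 NNaaTt=2 NnAATT=4 NnAATt=4 NnAaTT=8 NnAaTt=8 NnaaTT=4 NnaaTt=4 nnAATT=2 nnAATt=2 nnAaTT=4 nnAaTt=4 nnaaTT=2 nnaaTt=2
nnAATT hits 2/64; gcd=2; 2÷2/64÷2 = 1/32

P(nnAATT) = 1/32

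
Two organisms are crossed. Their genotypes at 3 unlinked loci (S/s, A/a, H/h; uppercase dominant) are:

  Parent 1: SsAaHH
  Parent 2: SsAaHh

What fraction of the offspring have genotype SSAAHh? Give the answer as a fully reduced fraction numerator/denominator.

P(SSAAHh) = 1/32

SsAaHH gametes: SAH×2, SaH×2, sAH×2, saH×2
SsAaHh gametes: SAH×1, SAh×1, SaH×1, Sah×1, sAH×1, sAh×1, saH×1, sah×1
SsAaHH×SsAaHh grid (8·8=64): SSAAHH=2 SSAAHh=2 SSAaHH=4 SSAaHh=4 SSaaHH=2 SSaaHh=2 SsAAHH=4 SsAAHh=4 SsAaHH=8 SsAaHh=8 SsaaHH=4 SsaaHh=4 ssAAHH=2 ssAAHh=2 ssAaHH=4 ssAaHh=4 ssaaHH=2 ssaaHh=2
SSAAHh hits 2/64; gcd=2; 2÷2/64÷2 = 1/32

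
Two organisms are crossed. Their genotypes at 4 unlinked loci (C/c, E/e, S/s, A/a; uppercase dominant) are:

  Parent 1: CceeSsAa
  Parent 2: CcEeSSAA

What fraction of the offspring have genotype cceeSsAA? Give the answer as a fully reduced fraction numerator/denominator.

P(cceeSsAA) = 1/32

CceeSsAa gametes: CeSA×2, CeSa×2, CesA×2, Cesa×2, ceSA×2, ceSa×2, cesA×2, cesa×2
CcEeSSAA gametes: CESA×4, CeSA×4, cESA×4, ceSA×4
CceeSsAa×CcEeSSAA grid (16·16=256): CCEeSSAA=8 CCEeSSAa=8 CCEeSsAA=8 CCEeSsAa=8 CCeeSSAA=8 CCeeSSAa=8 CCeeSsAA=8 CCeeSsAa=8 CcEeSSAA=16 CcEeSSAa=16 CcEeSsAA=16 CcEeSsAa=16 CceeSSAA=16 CceeSSAa=16 CceeSsAA=16 CceeSsAa=16 ccEeSSAA=8 ccEeSSAa=8 ccEeSsAA=8 ccEeSsAa=8 cceeSSAA=8 cceeSSAa=8 cceeSsAA=8 cceeSsAa=8
cceeSsAA hits 8/256; gcd=8; 8÷8/256÷8 = 1/32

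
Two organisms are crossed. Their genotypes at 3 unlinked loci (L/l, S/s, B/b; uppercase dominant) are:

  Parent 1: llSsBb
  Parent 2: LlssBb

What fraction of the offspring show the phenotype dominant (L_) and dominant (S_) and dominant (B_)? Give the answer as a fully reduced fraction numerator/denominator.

llSsBb gametes: lSB×2, lSb×2, lsB×2, lsb×2
LlssBb gametes: LsB×2, Lsb×2, lsB×2, lsb×2
llSsBb×LlssBb grid (8·8=64): LlSsBB=4 LlSsBb=8 LlSsbb=4 LlssBB=4 LlssBb=8 Llssbb=4 llSsBB=4 llSsBb=8 llSsbb=4 llssBB=4 llssBb=8 llssbb=4
L_ S_ B_ hits 12/64; gcd=4; 12÷4/64÷4 = 3/16

P(L_ S_ B_) = 3/16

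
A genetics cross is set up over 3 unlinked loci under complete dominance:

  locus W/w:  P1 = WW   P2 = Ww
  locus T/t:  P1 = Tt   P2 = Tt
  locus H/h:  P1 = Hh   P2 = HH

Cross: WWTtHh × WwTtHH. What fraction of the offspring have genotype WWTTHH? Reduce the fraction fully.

WWTtHh gametes: WTH×2, WTh×2, WtH×2, Wth×2
WwTtHH gametes: WTH×2, WtH×2, wTH×2, wtH×2
WWTtHh×WwTtHH grid (8·8=64): WWTTHH=4 WWTTHh=4 WWTtHH=8 WWTtHh=8 WWttHH=4 WWttHh=4 WwTTHH=4 WwTTHh=4 WwTtHH=8 WwTtHh=8 WwttHH=4 WwttHh=4
WWTTHH hits 4/64; gcd=4; 4÷4/64÷4 = 1/16

P(WWTTHH) = 1/16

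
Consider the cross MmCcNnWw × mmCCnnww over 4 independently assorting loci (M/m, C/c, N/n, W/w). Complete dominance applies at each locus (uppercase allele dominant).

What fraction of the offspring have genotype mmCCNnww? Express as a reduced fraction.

MmCcNnWw gametes: MCNW×1, MCNw×1, MCnW×1, MCnw×1, McNW×1, McNw×1, McnW×1, Mcnw×1, mCNW×1, mCNw×1, mCnW×1, mCnw×1, mcNW×1, mcNw×1, mcnW×1, mcnw×1
mmCCnnww gametes: mCnw×16
MmCcNnWw×mmCCnnww grid (16·16=256): MmCCNnWw=16 MmCCNnww=16 MmCCnnWw=16 MmCCnnww=16 MmCcNnWw=16 MmCcNnww=16 MmCcnnWw=16 MmCcnnww=16 mmCCNnWw=16 mmCCNnww=16 mmCCnnWw=16 mmCCnnww=16 mmCcNnWw=16 mmCcNnww=16 mmCcnnWw=16 mmCcnnww=16
mmCCNnww hits 16/256; gcd=16; 16÷16/256÷16 = 1/16

P(mmCCNnww) = 1/16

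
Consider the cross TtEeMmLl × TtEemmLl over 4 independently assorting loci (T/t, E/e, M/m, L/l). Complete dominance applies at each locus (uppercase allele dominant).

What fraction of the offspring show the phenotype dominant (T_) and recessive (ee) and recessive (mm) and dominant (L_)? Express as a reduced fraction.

TtEeMmLl gametes: TEML×1, TEMl×1, TEmL×1, TEml×1, TeML×1, TeMl×1, TemL×1, Teml×1, tEML×1, tEMl×1, tEmL×1, tEml×1, teML×1, teMl×1, temL×1, teml×1
TtEemmLl gametes: TEmL×2, TEml×2, TemL×2, Teml×2, tEmL×2, tEml×2, temL×2, teml×2
TtEeMmLl×TtEemmLl grid (16·16=256): TTEEMmLL=2 TTEEMmLl=4 TTEEMmll=2 TTEEmmLL=2 TTEEmmLl=4 TTEEmmll=2 TTEeMmLL=4 TTEeMmLl=8 TTEeMmll=4 TTEemmLL=4 TTEemmLl=8 TTEemmll=4 TTeeMmLL=2 TTeeMmLl=4 TTeeMmll=2 TTeemmLL=2 TTeemmLl=4 TTeemmll=2 TtEEMmLL=4 TtEEMmLl=8 TtEEMmll=4 TtEEmmLL=4 TtEEmmLl=8 TtEEmmll=4 TtEeMmLL=8 TtEeMmLl=16 TtEeMmll=8 TtEemmLL=8 TtEemmLl=16 TtEemmll=8 TteeMmLL=4 TteeMmLl=8 TteeMmll=4 TteemmLL=4 TteemmLl=8 Tteemmll=4 ttEEMmLL=2 ttEEMmLl=4 ttEEMmll=2 ttEEmmLL=2 ttEEmmLl=4 ttEEmmll=2 ttEeMmLL=4 ttEeMmLl=8 ttEeMmll=4 ttEemmLL=4 ttEemmLl=8 ttEemmll=4 tteeMmLL=2 tteeMmLl=4 tteeMmll=2 tteemmLL=2 tteemmLl=4 tteemmll=2
T_ ee mm L_ hits 18/256; gcd=2; 18÷2/256÷2 = 9/128

P(T_ ee mm L_) = 9/128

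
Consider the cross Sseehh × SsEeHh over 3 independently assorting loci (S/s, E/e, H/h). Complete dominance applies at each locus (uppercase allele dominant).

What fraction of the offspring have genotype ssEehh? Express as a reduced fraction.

P(ssEehh) = 1/16

Sseehh gametes: Seh×4, seh×4
SsEeHh gametes: SEH×1, SEh×1, SeH×1, Seh×1, sEH×1, sEh×1, seH×1, seh×1
Sseehh×SsEeHh grid (8·8=64): SSEeHh=4 SSEehh=4 SSeeHh=4 SSeehh=4 SsEeHh=8 SsEehh=8 SseeHh=8 Sseehh=8 ssEeHh=4 ssEehh=4 sseeHh=4 sseehh=4
ssEehh hits 4/64; gcd=4; 4÷4/64÷4 = 1/16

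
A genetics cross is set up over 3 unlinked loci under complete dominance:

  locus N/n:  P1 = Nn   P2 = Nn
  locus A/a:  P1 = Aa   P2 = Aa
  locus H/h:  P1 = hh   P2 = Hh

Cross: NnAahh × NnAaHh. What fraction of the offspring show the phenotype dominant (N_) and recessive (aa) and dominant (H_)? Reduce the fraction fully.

NnAahh gametes: NAh×2, Nah×2, nAh×2, nah×2
NnAaHh gametes: NAH×1, NAh×1, NaH×1, Nah×1, nAH×1, nAh×1, naH×1, nah×1
NnAahh×NnAaHh grid (8·8=64): NNAAHh=2 NNAAhh=2 NNAaHh=4 NNAahh=4 NNaaHh=2 NNaahh=2 NnAAHh=4 NnAAhh=4 NnAaHh=8 NnAahh=8 NnaaHh=4 Nnaahh=4 nnAAHh=2 nnAAhh=2 nnAaHh=4 nnAahh=4 nnaaHh=2 nnaahh=2
N_ aa H_ hits 6/64; gcd=2; 6÷2/64÷2 = 3/32

P(N_ aa H_) = 3/32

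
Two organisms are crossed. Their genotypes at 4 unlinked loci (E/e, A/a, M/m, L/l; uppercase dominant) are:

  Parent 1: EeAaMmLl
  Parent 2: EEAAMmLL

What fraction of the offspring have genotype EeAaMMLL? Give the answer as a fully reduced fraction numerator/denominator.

P(EeAaMMLL) = 1/32

EeAaMmLl gametes: EAML×1, EAMl×1, EAmL×1, EAml×1, EaML×1, EaMl×1, EamL×1, Eaml×1, eAML×1, eAMl×1, eAmL×1, eAml×1, eaML×1, eaMl×1, eamL×1, eaml×1
EEAAMmLL gametes: EAML×8, EAmL×8
EeAaMmLl×EEAAMmLL grid (16·16=256): EEAAMMLL=8 EEAAMMLl=8 EEAAMmLL=16 EEAAMmLl=16 EEAAmmLL=8 EEAAmmLl=8 EEAaMMLL=8 EEAaMMLl=8 EEAaMmLL=16 EEAaMmLl=16 EEAammLL=8 EEAammLl=8 EeAAMMLL=8 EeAAMMLl=8 EeAAMmLL=16 EeAAMmLl=16 EeAAmmLL=8 EeAAmmLl=8 EeAaMMLL=8 EeAaMMLl=8 EeAaMmLL=16 EeAaMmLl=16 EeAammLL=8 EeAammLl=8
EeAaMMLL hits 8/256; gcd=8; 8÷8/256÷8 = 1/32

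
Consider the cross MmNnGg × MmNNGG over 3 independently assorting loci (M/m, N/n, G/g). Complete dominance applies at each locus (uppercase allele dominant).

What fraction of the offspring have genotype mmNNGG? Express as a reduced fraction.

P(mmNNGG) = 1/16

MmNnGg gametes: MNG×1, MNg×1, MnG×1, Mng×1, mNG×1, mNg×1, mnG×1, mng×1
MmNNGG gametes: MNG×4, mNG×4
MmNnGg×MmNNGG grid (8·8=64): MMNNGG=4 MMNNGg=4 MMNnGG=4 MMNnGg=4 MmNNGG=8 MmNNGg=8 MmNnGG=8 MmNnGg=8 mmNNGG=4 mmNNGg=4 mmNnGG=4 mmNnGg=4
mmNNGG hits 4/64; gcd=4; 4÷4/64÷4 = 1/16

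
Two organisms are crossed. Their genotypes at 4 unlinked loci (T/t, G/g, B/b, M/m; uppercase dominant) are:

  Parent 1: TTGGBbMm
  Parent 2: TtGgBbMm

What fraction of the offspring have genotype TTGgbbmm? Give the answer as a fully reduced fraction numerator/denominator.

P(TTGgbbmm) = 1/64

TTGGBbMm gametes: TGBM×4, TGBm×4, TGbM×4, TGbm×4
TtGgBbMm gametes: TGBM×1, TGBm×1, TGbM×1, TGbm×1, TgBM×1, TgBm×1, TgbM×1, Tgbm×1, tGBM×1, tGBm×1, tGbM×1, tGbm×1, tgBM×1, tgBm×1, tgbM×1, tgbm×1
TTGGBbMm×TtGgBbMm grid (16·16=256): TTGGBBMM=4 TTGGBBMm=8 TTGGBBmm=4 TTGGBbMM=8 TTGGBbMm=16 TTGGBbmm=8 TTGGbbMM=4 TTGGbbMm=8 TTGGbbmm=4 TTGgBBMM=4 TTGgBBMm=8 TTGgBBmm=4 TTGgBbMM=8 TTGgBbMm=16 TTGgBbmm=8 TTGgbbMM=4 TTGgbbMm=8 TTGgbbmm=4 TtGGBBMM=4 TtGGBBMm=8 TtGGBBmm=4 TtGGBbMM=8 TtGGBbMm=16 TtGGBbmm=8 TtGGbbMM=4 TtGGbbMm=8 TtGGbbmm=4 TtGgBBMM=4 TtGgBBMm=8 TtGgBBmm=4 TtGgBbMM=8 TtGgBbMm=16 TtGgBbmm=8 TtGgbbMM=4 TtGgbbMm=8 TtGgbbmm=4
TTGgbbmm hits 4/256; gcd=4; 4÷4/256÷4 = 1/64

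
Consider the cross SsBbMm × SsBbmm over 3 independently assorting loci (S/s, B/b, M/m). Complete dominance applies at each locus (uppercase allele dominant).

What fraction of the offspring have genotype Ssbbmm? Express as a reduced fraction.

SsBbMm gametes: SBM×1, SBm×1, SbM×1, Sbm×1, sBM×1, sBm×1, sbM×1, sbm×1
SsBbmm gametes: SBm×2, Sbm×2, sBm×2, sbm×2
SsBbMm×SsBbmm grid (8·8=64): SSBBMm=2 SSBBmm=2 SSBbMm=4 SSBbmm=4 SSbbMm=2 SSbbmm=2 SsBBMm=4 SsBBmm=4 SsBbMm=8 SsBbmm=8 SsbbMm=4 Ssbbmm=4 ssBBMm=2 ssBBmm=2 ssBbMm=4 ssBbmm=4 ssbbMm=2 ssbbmm=2
Ssbbmm hits 4/64; gcd=4; 4÷4/64÷4 = 1/16

P(Ssbbmm) = 1/16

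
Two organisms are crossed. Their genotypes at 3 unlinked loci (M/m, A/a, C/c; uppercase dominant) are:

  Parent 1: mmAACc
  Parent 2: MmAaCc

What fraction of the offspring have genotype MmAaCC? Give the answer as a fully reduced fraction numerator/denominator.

P(MmAaCC) = 1/16

mmAACc gametes: mAC×4, mAc×4
MmAaCc gametes: MAC×1, MAc×1, MaC×1, Mac×1, mAC×1, mAc×1, maC×1, mac×1
mmAACc×MmAaCc grid (8·8=64): MmAACC=4 MmAACc=8 MmAAcc=4 MmAaCC=4 MmAaCc=8 MmAacc=4 mmAACC=4 mmAACc=8 mmAAcc=4 mmAaCC=4 mmAaCc=8 mmAacc=4
MmAaCC hits 4/64; gcd=4; 4÷4/64÷4 = 1/16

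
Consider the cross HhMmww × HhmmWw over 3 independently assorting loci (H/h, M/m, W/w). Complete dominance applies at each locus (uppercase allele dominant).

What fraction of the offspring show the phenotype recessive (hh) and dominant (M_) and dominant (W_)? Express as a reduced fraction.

P(hh M_ W_) = 1/16

HhMmww gametes: HMw×2, Hmw×2, hMw×2, hmw×2
HhmmWw gametes: HmW×2, Hmw×2, hmW×2, hmw×2
HhMmww×HhmmWw grid (8·8=64): HHMmWw=4 HHMmww=4 HHmmWw=4 HHmmww=4 HhMmWw=8 HhMmww=8 HhmmWw=8 Hhmmww=8 hhMmWw=4 hhMmww=4 hhmmWw=4 hhmmww=4
hh M_ W_ hits 4/64; gcd=4; 4÷4/64÷4 = 1/16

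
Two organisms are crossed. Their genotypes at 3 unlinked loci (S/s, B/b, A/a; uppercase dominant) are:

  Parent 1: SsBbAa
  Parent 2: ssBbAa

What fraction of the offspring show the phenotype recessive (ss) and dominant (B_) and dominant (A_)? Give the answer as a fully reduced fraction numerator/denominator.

P(ss B_ A_) = 9/32

SsBbAa gametes: SBA×1, SBa×1, SbA×1, Sba×1, sBA×1, sBa×1, sbA×1, sba×1
ssBbAa gametes: sBA×2, sBa×2, sbA×2, sba×2
SsBbAa×ssBbAa grid (8·8=64): SsBBAA=2 SsBBAa=4 SsBBaa=2 SsBbAA=4 SsBbAa=8 SsBbaa=4 SsbbAA=2 SsbbAa=4 Ssbbaa=2 ssBBAA=2 ssBBAa=4 ssBBaa=2 ssBbAA=4 ssBbAa=8 ssBbaa=4 ssbbAA=2 ssbbAa=4 ssbbaa=2
ss B_ A_ hits 18/64; gcd=2; 18÷2/64÷2 = 9/32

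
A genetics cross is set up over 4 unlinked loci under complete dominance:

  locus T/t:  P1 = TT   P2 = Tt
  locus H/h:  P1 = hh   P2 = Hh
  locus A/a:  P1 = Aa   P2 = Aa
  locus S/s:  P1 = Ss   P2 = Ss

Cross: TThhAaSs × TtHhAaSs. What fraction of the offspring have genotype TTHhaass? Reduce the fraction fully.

TThhAaSs gametes: ThAS×4, ThAs×4, ThaS×4, Thas×4
TtHhAaSs gametes: THAS×1, THAs×1, THaS×1, THas×1, ThAS×1, ThAs×1, ThaS×1, Thas×1, tHAS×1, tHAs×1, tHaS×1, tHas×1, thAS×1, thAs×1, thaS×1, thas×1
TThhAaSs×TtHhAaSs grid (16·16=256): TTHhAASS=4 TTHhAASs=8 TTHhAAss=4 TTHhAaSS=8 TTHhAaSs=16 TTHhAass=8 TTHhaaSS=4 TTHhaaSs=8 TTHhaass=4 TThhAASS=4 TThhAASs=8 TThhAAss=4 TThhAaSS=8 TThhAaSs=16 TThhAass=8 TThhaaSS=4 TThhaaSs=8 TThhaass=4 TtHhAASS=4 TtHhAASs=8 TtHhAAss=4 TtHhAaSS=8 TtHhAaSs=16 TtHhAass=8 TtHhaaSS=4 TtHhaaSs=8 TtHhaass=4 TthhAASS=4 TthhAASs=8 TthhAAss=4 TthhAaSS=8 TthhAaSs=16 TthhAass=8 TthhaaSS=4 TthhaaSs=8 Tthhaass=4
TTHhaass hits 4/256; gcd=4; 4÷4/256÷4 = 1/64

P(TTHhaass) = 1/64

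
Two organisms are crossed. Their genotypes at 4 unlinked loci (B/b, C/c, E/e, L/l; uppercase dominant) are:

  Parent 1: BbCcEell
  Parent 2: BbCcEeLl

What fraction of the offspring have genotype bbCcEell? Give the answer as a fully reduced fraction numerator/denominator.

P(bbCcEell) = 1/32

BbCcEell gametes: BCEl×2, BCel×2, BcEl×2, Bcel×2, bCEl×2, bCel×2, bcEl×2, bcel×2
BbCcEeLl gametes: BCEL×1, BCEl×1, BCeL×1, BCel×1, BcEL×1, BcEl×1, BceL×1, Bcel×1, bCEL×1, bCEl×1, bCeL×1, bCel×1, bcEL×1, bcEl×1, bceL×1, bcel×1
BbCcEell×BbCcEeLl grid (16·16=256): BBCCEELl=2 BBCCEEll=2 BBCCEeLl=4 BBCCEell=4 BBCCeeLl=2 BBCCeell=2 BBCcEELl=4 BBCcEEll=4 BBCcEeLl=8 BBCcEell=8 BBCceeLl=4 BBCceell=4 BBccEELl=2 BBccEEll=2 BBccEeLl=4 BBccEell=4 BBcceeLl=2 BBcceell=2 BbCCEELl=4 BbCCEEll=4 BbCCEeLl=8 BbCCEell=8 BbCCeeLl=4 BbCCeell=4 BbCcEELl=8 BbCcEEll=8 BbCcEeLl=16 BbCcEell=16 BbCceeLl=8 BbCceell=8 BbccEELl=4 BbccEEll=4 BbccEeLl=8 BbccEell=8 BbcceeLl=4 Bbcceell=4 bbCCEELl=2 bbCCEEll=2 bbCCEeLl=4 bbCCEell=4 bbCCeeLl=2 bbCCeell=2 bbCcEELl=4 bbCcEEll=4 bbCcEeLl=8 bbCcEell=8 bbCceeLl=4 bbCceell=4 bbccEELl=2 bbccEEll=2 bbccEeLl=4 bbccEell=4 bbcceeLl=2 bbcceell=2
bbCcEell hits 8/256; gcd=8; 8÷8/256÷8 = 1/32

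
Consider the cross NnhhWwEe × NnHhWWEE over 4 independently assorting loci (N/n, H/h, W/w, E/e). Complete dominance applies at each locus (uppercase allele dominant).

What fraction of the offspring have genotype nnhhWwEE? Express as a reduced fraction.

NnhhWwEe gametes: NhWE×2, NhWe×2, NhwE×2, Nhwe×2, nhWE×2, nhWe×2, nhwE×2, nhwe×2
NnHhWWEE gametes: NHWE×4, NhWE×4, nHWE×4, nhWE×4
NnhhWwEe×NnHhWWEE grid (16·16=256): NNHhWWEE=8 NNHhWWEe=8 NNHhWwEE=8 NNHhWwEe=8 NNhhWWEE=8 NNhhWWEe=8 NNhhWwEE=8 NNhhWwEe=8 NnHhWWEE=16 NnHhWWEe=16 NnHhWwEE=16 NnHhWwEe=16 NnhhWWEE=16 NnhhWWEe=16 NnhhWwEE=16 NnhhWwEe=16 nnHhWWEE=8 nnHhWWEe=8 nnHhWwEE=8 nnHhWwEe=8 nnhhWWEE=8 nnhhWWEe=8 nnhhWwEE=8 nnhhWwEe=8
nnhhWwEE hits 8/256; gcd=8; 8÷8/256÷8 = 1/32

P(nnhhWwEE) = 1/32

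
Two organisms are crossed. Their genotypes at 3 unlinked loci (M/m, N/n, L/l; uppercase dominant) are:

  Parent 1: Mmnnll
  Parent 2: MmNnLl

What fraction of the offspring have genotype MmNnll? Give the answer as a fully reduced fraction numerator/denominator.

P(MmNnll) = 1/8

Mmnnll gametes: Mnl×4, mnl×4
MmNnLl gametes: MNL×1, MNl×1, MnL×1, Mnl×1, mNL×1, mNl×1, mnL×1, mnl×1
Mmnnll×MmNnLl grid (8·8=64): MMNnLl=4 MMNnll=4 MMnnLl=4 MMnnll=4 MmNnLl=8 MmNnll=8 MmnnLl=8 Mmnnll=8 mmNnLl=4 mmNnll=4 mmnnLl=4 mmnnll=4
MmNnll hits 8/64; gcd=8; 8÷8/64÷8 = 1/8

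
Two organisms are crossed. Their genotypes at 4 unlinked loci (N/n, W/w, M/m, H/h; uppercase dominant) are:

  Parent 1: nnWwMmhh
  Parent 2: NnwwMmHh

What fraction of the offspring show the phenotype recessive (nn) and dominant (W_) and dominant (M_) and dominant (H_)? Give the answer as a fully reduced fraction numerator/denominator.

nnWwMmhh gametes: nWMh×4, nWmh×4, nwMh×4, nwmh×4
NnwwMmHh gametes: NwMH×2, NwMh×2, NwmH×2, Nwmh×2, nwMH×2, nwMh×2, nwmH×2, nwmh×2
nnWwMmhh×NnwwMmHh grid (16·16=256): NnWwMMHh=8 NnWwMMhh=8 NnWwMmHh=16 NnWwMmhh=16 NnWwmmHh=8 NnWwmmhh=8 NnwwMMHh=8 NnwwMMhh=8 NnwwMmHh=16 NnwwMmhh=16 NnwwmmHh=8 Nnwwmmhh=8 nnWwMMHh=8 nnWwMMhh=8 nnWwMmHh=16 nnWwMmhh=16 nnWwmmHh=8 nnWwmmhh=8 nnwwMMHh=8 nnwwMMhh=8 nnwwMmHh=16 nnwwMmhh=16 nnwwmmHh=8 nnwwmmhh=8
nn W_ M_ H_ hits 24/256; gcd=8; 24÷8/256÷8 = 3/32

P(nn W_ M_ H_) = 3/32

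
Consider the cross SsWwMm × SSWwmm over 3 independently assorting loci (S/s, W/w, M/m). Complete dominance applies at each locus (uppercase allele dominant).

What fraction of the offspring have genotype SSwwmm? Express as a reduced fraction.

P(SSwwmm) = 1/16

SsWwMm gametes: SWM×1, SWm×1, SwM×1, Swm×1, sWM×1, sWm×1, swM×1, swm×1
SSWwmm gametes: SWm×4, Swm×4
SsWwMm×SSWwmm grid (8·8=64): SSWWMm=4 SSWWmm=4 SSWwMm=8 SSWwmm=8 SSwwMm=4 SSwwmm=4 SsWWMm=4 SsWWmm=4 SsWwMm=8 SsWwmm=8 SswwMm=4 Sswwmm=4
SSwwmm hits 4/64; gcd=4; 4÷4/64÷4 = 1/16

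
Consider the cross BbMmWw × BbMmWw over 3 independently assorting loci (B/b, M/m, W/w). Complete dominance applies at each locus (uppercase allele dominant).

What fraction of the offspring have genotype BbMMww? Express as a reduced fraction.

BbMmWw gametes: BMW×1, BMw×1, BmW×1, Bmw×1, bMW×1, bMw×1, bmW×1, bmw×1
BbMmWw gametes: BMW×1, BMw×1, BmW×1, Bmw×1, bMW×1, bMw×1, bmW×1, bmw×1
BbMmWw×BbMmWw grid (8·8=64): BBMMWW=1 BBMMWw=2 BBMMww=1 BBMmWW=2 BBMmWw=4 BBMmww=2 BBmmWW=1 BBmmWw=2 BBmmww=1 BbMMWW=2 BbMMWw=4 BbMMww=2 BbMmWW=4 BbMmWw=8 BbMmww=4 BbmmWW=2 BbmmWw=4 Bbmmww=2 bbMMWW=1 bbMMWw=2 bbMMww=1 bbMmWW=2 bbMmWw=4 bbMmww=2 bbmmWW=1 bbmmWw=2 bbmmww=1
BbMMww hits 2/64; gcd=2; 2÷2/64÷2 = 1/32

P(BbMMww) = 1/32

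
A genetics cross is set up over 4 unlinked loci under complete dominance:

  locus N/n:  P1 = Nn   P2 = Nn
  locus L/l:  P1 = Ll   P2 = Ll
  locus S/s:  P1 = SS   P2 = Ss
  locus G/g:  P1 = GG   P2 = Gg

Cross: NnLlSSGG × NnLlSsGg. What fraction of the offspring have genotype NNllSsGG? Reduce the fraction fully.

NnLlSSGG gametes: NLSG×4, NlSG×4, nLSG×4, nlSG×4
NnLlSsGg gametes: NLSG×1, NLSg×1, NLsG×1, NLsg×1, NlSG×1, NlSg×1, NlsG×1, Nlsg×1, nLSG×1, nLSg×1, nLsG×1, nLsg×1, nlSG×1, nlSg×1, nlsG×1, nlsg×1
NnLlSSGG×NnLlSsGg grid (16·16=256): NNLLSSGG=4 NNLLSSGg=4 NNLLSsGG=4 NNLLSsGg=4 NNLlSSGG=8 NNLlSSGg=8 NNLlSsGG=8 NNLlSsGg=8 NNllSSGG=4 NNllSSGg=4 NNllSsGG=4 NNllSsGg=4 NnLLSSGG=8 NnLLSSGg=8 NnLLSsGG=8 NnLLSsGg=8 NnLlSSGG=16 NnLlSSGg=16 NnLlSsGG=16 NnLlSsGg=16 NnllSSGG=8 NnllSSGg=8 NnllSsGG=8 NnllSsGg=8 nnLLSSGG=4 nnLLSSGg=4 nnLLSsGG=4 nnLLSsGg=4 nnLlSSGG=8 nnLlSSGg=8 nnLlSsGG=8 nnLlSsGg=8 nnllSSGG=4 nnllSSGg=4 nnllSsGG=4 nnllSsGg=4
NNllSsGG hits 4/256; gcd=4; 4÷4/256÷4 = 1/64

P(NNllSsGG) = 1/64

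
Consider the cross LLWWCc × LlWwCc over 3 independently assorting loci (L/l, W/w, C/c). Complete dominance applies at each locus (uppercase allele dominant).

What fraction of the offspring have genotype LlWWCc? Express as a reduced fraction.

LLWWCc gametes: LWC×4, LWc×4
LlWwCc gametes: LWC×1, LWc×1, LwC×1, Lwc×1, lWC×1, lWc×1, lwC×1, lwc×1
LLWWCc×LlWwCc grid (8·8=64): LLWWCC=4 LLWWCc=8 LLWWcc=4 LLWwCC=4 LLWwCc=8 LLWwcc=4 LlWWCC=4 LlWWCc=8 LlWWcc=4 LlWwCC=4 LlWwCc=8 LlWwcc=4
LlWWCc hits 8/64; gcd=8; 8÷8/64÷8 = 1/8

P(LlWWCc) = 1/8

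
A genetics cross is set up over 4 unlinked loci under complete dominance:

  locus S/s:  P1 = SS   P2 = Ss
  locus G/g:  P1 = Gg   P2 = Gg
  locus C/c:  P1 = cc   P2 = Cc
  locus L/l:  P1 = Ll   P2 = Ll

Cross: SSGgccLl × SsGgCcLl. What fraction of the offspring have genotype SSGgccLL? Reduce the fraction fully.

P(SSGgccLL) = 1/32

SSGgccLl gametes: SGcL×4, SGcl×4, SgcL×4, Sgcl×4
SsGgCcLl gametes: SGCL×1, SGCl×1, SGcL×1, SGcl×1, SgCL×1, SgCl×1, SgcL×1, Sgcl×1, sGCL×1, sGCl×1, sGcL×1, sGcl×1, sgCL×1, sgCl×1, sgcL×1, sgcl×1
SSGgccLl×SsGgCcLl grid (16·16=256): SSGGCcLL=4 SSGGCcLl=8 SSGGCcll=4 SSGGccLL=4 SSGGccLl=8 SSGGccll=4 SSGgCcLL=8 SSGgCcLl=16 SSGgCcll=8 SSGgccLL=8 SSGgccLl=16 SSGgccll=8 SSggCcLL=4 SSggCcLl=8 SSggCcll=4 SSggccLL=4 SSggccLl=8 SSggccll=4 SsGGCcLL=4 SsGGCcLl=8 SsGGCcll=4 SsGGccLL=4 SsGGccLl=8 SsGGccll=4 SsGgCcLL=8 SsGgCcLl=16 SsGgCcll=8 SsGgccLL=8 SsGgccLl=16 SsGgccll=8 SsggCcLL=4 SsggCcLl=8 SsggCcll=4 SsggccLL=4 SsggccLl=8 Ssggccll=4
SSGgccLL hits 8/256; gcd=8; 8÷8/256÷8 = 1/32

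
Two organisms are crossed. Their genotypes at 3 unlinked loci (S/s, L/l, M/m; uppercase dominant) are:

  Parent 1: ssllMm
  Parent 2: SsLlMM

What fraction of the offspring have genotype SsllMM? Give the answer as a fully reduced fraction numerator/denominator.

ssllMm gametes: slM×4, slm×4
SsLlMM gametes: SLM×2, SlM×2, sLM×2, slM×2
ssllMm×SsLlMM grid (8·8=64): SsLlMM=8 SsLlMm=8 SsllMM=8 SsllMm=8 ssLlMM=8 ssLlMm=8 ssllMM=8 ssllMm=8
SsllMM hits 8/64; gcd=8; 8÷8/64÷8 = 1/8

P(SsllMM) = 1/8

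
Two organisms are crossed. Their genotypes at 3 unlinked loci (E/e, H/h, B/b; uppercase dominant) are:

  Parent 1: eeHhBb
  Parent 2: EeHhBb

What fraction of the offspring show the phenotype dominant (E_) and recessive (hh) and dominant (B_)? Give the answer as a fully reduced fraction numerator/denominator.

eeHhBb gametes: eHB×2, eHb×2, ehB×2, ehb×2
EeHhBb gametes: EHB×1, EHb×1, EhB×1, Ehb×1, eHB×1, eHb×1, ehB×1, ehb×1
eeHhBb×EeHhBb grid (8·8=64): EeHHBB=2 EeHHBb=4 EeHHbb=2 EeHhBB=4 EeHhBb=8 EeHhbb=4 EehhBB=2 EehhBb=4 Eehhbb=2 eeHHBB=2 eeHHBb=4 eeHHbb=2 eeHhBB=4 eeHhBb=8 eeHhbb=4 eehhBB=2 eehhBb=4 eehhbb=2
E_ hh B_ hits 6/64; gcd=2; 6÷2/64÷2 = 3/32

P(E_ hh B_) = 3/32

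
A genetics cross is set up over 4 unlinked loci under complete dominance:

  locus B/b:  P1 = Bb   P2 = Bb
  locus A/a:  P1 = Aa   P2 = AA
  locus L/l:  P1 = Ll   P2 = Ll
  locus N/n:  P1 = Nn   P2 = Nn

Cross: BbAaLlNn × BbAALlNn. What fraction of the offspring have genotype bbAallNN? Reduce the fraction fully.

P(bbAallNN) = 1/128

BbAaLlNn gametes: BALN×1, BALn×1, BAlN×1, BAln×1, BaLN×1, BaLn×1, BalN×1, Baln×1, bALN×1, bALn×1, bAlN×1, bAln×1, baLN×1, baLn×1, balN×1, baln×1
BbAALlNn gametes: BALN×2, BALn×2, BAlN×2, BAln×2, bALN×2, bALn×2, bAlN×2, bAln×2
BbAaLlNn×BbAALlNn grid (16·16=256): BBAALLNN=2 BBAALLNn=4 BBAALLnn=2 BBAALlNN=4 BBAALlNn=8 BBAALlnn=4 BBAAllNN=2 BBAAllNn=4 BBAAllnn=2 BBAaLLNN=2 BBAaLLNn=4 BBAaLLnn=2 BBAaLlNN=4 BBAaLlNn=8 BBAaLlnn=4 BBAallNN=2 BBAallNn=4 BBAallnn=2 BbAALLNN=4 BbAALLNn=8 BbAALLnn=4 BbAALlNN=8 BbAALlNn=16 BbAALlnn=8 BbAAllNN=4 BbAAllNn=8 BbAAllnn=4 BbAaLLNN=4 BbAaLLNn=8 BbAaLLnn=4 BbAaLlNN=8 BbAaLlNn=16 BbAaLlnn=8 BbAallNN=4 BbAallNn=8 BbAallnn=4 bbAALLNN=2 bbAALLNn=4 bbAALLnn=2 bbAALlNN=4 bbAALlNn=8 bbAALlnn=4 bbAAllNN=2 bbAAllNn=4 bbAAllnn=2 bbAaLLNN=2 bbAaLLNn=4 bbAaLLnn=2 bbAaLlNN=4 bbAaLlNn=8 bbAaLlnn=4 bbAallNN=2 bbAallNn=4 bbAallnn=2
bbAallNN hits 2/256; gcd=2; 2÷2/256÷2 = 1/128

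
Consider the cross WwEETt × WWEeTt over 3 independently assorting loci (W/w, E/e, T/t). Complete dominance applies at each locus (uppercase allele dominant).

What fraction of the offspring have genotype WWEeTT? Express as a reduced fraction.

P(WWEeTT) = 1/16

WwEETt gametes: WET×2, WEt×2, wET×2, wEt×2
WWEeTt gametes: WET×2, WEt×2, WeT×2, Wet×2
WwEETt×WWEeTt grid (8·8=64): WWEETT=4 WWEETt=8 WWEEtt=4 WWEeTT=4 WWEeTt=8 WWEett=4 WwEETT=4 WwEETt=8 WwEEtt=4 WwEeTT=4 WwEeTt=8 WwEett=4
WWEeTT hits 4/64; gcd=4; 4÷4/64÷4 = 1/16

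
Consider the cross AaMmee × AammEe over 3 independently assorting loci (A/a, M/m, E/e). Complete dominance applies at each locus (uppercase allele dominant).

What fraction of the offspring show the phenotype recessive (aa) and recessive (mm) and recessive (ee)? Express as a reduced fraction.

AaMmee gametes: AMe×2, Ame×2, aMe×2, ame×2
AammEe gametes: AmE×2, Ame×2, amE×2, ame×2
AaMmee×AammEe grid (8·8=64): AAMmEe=4 AAMmee=4 AAmmEe=4 AAmmee=4 AaMmEe=8 AaMmee=8 AammEe=8 Aammee=8 aaMmEe=4 aaMmee=4 aammEe=4 aammee=4
aa mm ee hits 4/64; gcd=4; 4÷4/64÷4 = 1/16

P(aa mm ee) = 1/16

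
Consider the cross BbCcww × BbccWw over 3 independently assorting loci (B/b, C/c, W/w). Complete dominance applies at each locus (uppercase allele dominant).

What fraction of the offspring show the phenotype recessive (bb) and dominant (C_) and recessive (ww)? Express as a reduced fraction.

BbCcww gametes: BCw×2, Bcw×2, bCw×2, bcw×2
BbccWw gametes: BcW×2, Bcw×2, bcW×2, bcw×2
BbCcww×BbccWw grid (8·8=64): BBCcWw=4 BBCcww=4 BBccWw=4 BBccww=4 BbCcWw=8 BbCcww=8 BbccWw=8 Bbccww=8 bbCcWw=4 bbCcww=4 bbccWw=4 bbccww=4
bb C_ ww hits 4/64; gcd=4; 4÷4/64÷4 = 1/16

P(bb C_ ww) = 1/16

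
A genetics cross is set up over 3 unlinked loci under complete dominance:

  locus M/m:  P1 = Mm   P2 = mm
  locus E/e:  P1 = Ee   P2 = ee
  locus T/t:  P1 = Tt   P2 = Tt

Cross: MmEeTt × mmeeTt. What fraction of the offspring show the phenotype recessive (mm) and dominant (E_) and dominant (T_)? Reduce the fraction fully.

MmEeTt gametes: MET×1, MEt×1, MeT×1, Met×1, mET×1, mEt×1, meT×1, met×1
mmeeTt gametes: meT×4, met×4
MmEeTt×mmeeTt grid (8·8=64): MmEeTT=4 MmEeTt=8 MmEett=4 MmeeTT=4 MmeeTt=8 Mmeett=4 mmEeTT=4 mmEeTt=8 mmEett=4 mmeeTT=4 mmeeTt=8 mmeett=4
mm E_ T_ hits 12/64; gcd=4; 12÷4/64÷4 = 3/16

P(mm E_ T_) = 3/16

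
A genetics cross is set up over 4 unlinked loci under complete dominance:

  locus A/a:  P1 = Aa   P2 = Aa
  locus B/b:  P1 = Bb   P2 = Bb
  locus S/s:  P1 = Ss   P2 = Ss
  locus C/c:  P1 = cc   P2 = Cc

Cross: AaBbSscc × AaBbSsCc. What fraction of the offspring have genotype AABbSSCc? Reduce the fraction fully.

AaBbSscc gametes: ABSc×2, ABsc×2, AbSc×2, Absc×2, aBSc×2, aBsc×2, abSc×2, absc×2
AaBbSsCc gametes: ABSC×1, ABSc×1, ABsC×1, ABsc×1, AbSC×1, AbSc×1, AbsC×1, Absc×1, aBSC×1, aBSc×1, aBsC×1, aBsc×1, abSC×1, abSc×1, absC×1, absc×1
AaBbSscc×AaBbSsCc grid (16·16=256): AABBSSCc=2 AABBSScc=2 AABBSsCc=4 AABBSscc=4 AABBssCc=2 AABBsscc=2 AABbSSCc=4 AABbSScc=4 AABbSsCc=8 AABbSscc=8 AABbssCc=4 AABbsscc=4 AAbbSSCc=2 AAbbSScc=2 AAbbSsCc=4 AAbbSscc=4 AAbbssCc=2 AAbbsscc=2 AaBBSSCc=4 AaBBSScc=4 AaBBSsCc=8 AaBBSscc=8 AaBBssCc=4 AaBBsscc=4 AaBbSSCc=8 AaBbSScc=8 AaBbSsCc=16 AaBbSscc=16 AaBbssCc=8 AaBbsscc=8 AabbSSCc=4 AabbSScc=4 AabbSsCc=8 AabbSscc=8 AabbssCc=4 Aabbsscc=4 aaBBSSCc=2 aaBBSScc=2 aaBBSsCc=4 aaBBSscc=4 aaBBssCc=2 aaBBsscc=2 aaBbSSCc=4 aaBbSScc=4 aaBbSsCc=8 aaBbSscc=8 aaBbssCc=4 aaBbsscc=4 aabbSSCc=2 aabbSScc=2 aabbSsCc=4 aabbSscc=4 aabbssCc=2 aabbsscc=2
AABbSSCc hits 4/256; gcd=4; 4÷4/256÷4 = 1/64

P(AABbSSCc) = 1/64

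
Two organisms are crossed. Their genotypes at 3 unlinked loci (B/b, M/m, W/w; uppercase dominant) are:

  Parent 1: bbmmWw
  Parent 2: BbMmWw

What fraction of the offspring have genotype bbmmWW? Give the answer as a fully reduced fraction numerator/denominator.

P(bbmmWW) = 1/16

bbmmWw gametes: bmW×4, bmw×4
BbMmWw gametes: BMW×1, BMw×1, BmW×1, Bmw×1, bMW×1, bMw×1, bmW×1, bmw×1
bbmmWw×BbMmWw grid (8·8=64): BbMmWW=4 BbMmWw=8 BbMmww=4 BbmmWW=4 BbmmWw=8 Bbmmww=4 bbMmWW=4 bbMmWw=8 bbMmww=4 bbmmWW=4 bbmmWw=8 bbmmww=4
bbmmWW hits 4/64; gcd=4; 4÷4/64÷4 = 1/16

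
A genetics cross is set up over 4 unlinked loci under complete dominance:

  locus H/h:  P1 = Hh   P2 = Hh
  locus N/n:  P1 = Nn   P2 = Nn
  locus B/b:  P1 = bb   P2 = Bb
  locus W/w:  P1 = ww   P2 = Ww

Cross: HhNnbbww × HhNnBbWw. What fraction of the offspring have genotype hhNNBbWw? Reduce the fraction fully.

P(hhNNBbWw) = 1/64

HhNnbbww gametes: HNbw×4, Hnbw×4, hNbw×4, hnbw×4
HhNnBbWw gametes: HNBW×1, HNBw×1, HNbW×1, HNbw×1, HnBW×1, HnBw×1, HnbW×1, Hnbw×1, hNBW×1, hNBw×1, hNbW×1, hNbw×1, hnBW×1, hnBw×1, hnbW×1, hnbw×1
HhNnbbww×HhNnBbWw grid (16·16=256): HHNNBbWw=4 HHNNBbww=4 HHNNbbWw=4 HHNNbbww=4 HHNnBbWw=8 HHNnBbww=8 HHNnbbWw=8 HHNnbbww=8 HHnnBbWw=4 HHnnBbww=4 HHnnbbWw=4 HHnnbbww=4 HhNNBbWw=8 HhNNBbww=8 HhNNbbWw=8 HhNNbbww=8 HhNnBbWw=16 HhNnBbww=16 HhNnbbWw=16 HhNnbbww=16 HhnnBbWw=8 HhnnBbww=8 HhnnbbWw=8 Hhnnbbww=8 hhNNBbWw=4 hhNNBbww=4 hhNNbbWw=4 hhNNbbww=4 hhNnBbWw=8 hhNnBbww=8 hhNnbbWw=8 hhNnbbww=8 hhnnBbWw=4 hhnnBbww=4 hhnnbbWw=4 hhnnbbww=4
hhNNBbWw hits 4/256; gcd=4; 4÷4/256÷4 = 1/64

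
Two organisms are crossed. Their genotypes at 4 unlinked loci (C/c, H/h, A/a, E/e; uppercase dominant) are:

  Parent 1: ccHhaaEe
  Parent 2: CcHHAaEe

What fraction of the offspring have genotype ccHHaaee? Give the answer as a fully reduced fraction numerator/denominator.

ccHhaaEe gametes: cHaE×4, cHae×4, chaE×4, chae×4
CcHHAaEe gametes: CHAE×2, CHAe×2, CHaE×2, CHae×2, cHAE×2, cHAe×2, cHaE×2, cHae×2
ccHhaaEe×CcHHAaEe grid (16·16=256): CcHHAaEE=8 CcHHAaEe=16 CcHHAaee=8 CcHHaaEE=8 CcHHaaEe=16 CcHHaaee=8 CcHhAaEE=8 CcHhAaEe=16 CcHhAaee=8 CcHhaaEE=8 CcHhaaEe=16 CcHhaaee=8 ccHHAaEE=8 ccHHAaEe=16 ccHHAaee=8 ccHHaaEE=8 ccHHaaEe=16 ccHHaaee=8 ccHhAaEE=8 ccHhAaEe=16 ccHhAaee=8 ccHhaaEE=8 ccHhaaEe=16 ccHhaaee=8
ccHHaaee hits 8/256; gcd=8; 8÷8/256÷8 = 1/32

P(ccHHaaee) = 1/32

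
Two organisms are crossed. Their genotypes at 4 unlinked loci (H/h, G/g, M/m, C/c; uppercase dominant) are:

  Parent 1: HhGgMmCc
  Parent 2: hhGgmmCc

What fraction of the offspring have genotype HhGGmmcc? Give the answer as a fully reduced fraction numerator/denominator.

P(HhGGmmcc) = 1/64

HhGgMmCc gametes: HGMC×1, HGMc×1, HGmC×1, HGmc×1, HgMC×1, HgMc×1, HgmC×1, Hgmc×1, hGMC×1, hGMc×1, hGmC×1, hGmc×1, hgMC×1, hgMc×1, hgmC×1, hgmc×1
hhGgmmCc gametes: hGmC×4, hGmc×4, hgmC×4, hgmc×4
HhGgMmCc×hhGgmmCc grid (16·16=256): HhGGMmCC=4 HhGGMmCc=8 HhGGMmcc=4 HhGGmmCC=4 HhGGmmCc=8 HhGGmmcc=4 HhGgMmCC=8 HhGgMmCc=16 HhGgMmcc=8 HhGgmmCC=8 HhGgmmCc=16 HhGgmmcc=8 HhggMmCC=4 HhggMmCc=8 HhggMmcc=4 HhggmmCC=4 HhggmmCc=8 Hhggmmcc=4 hhGGMmCC=4 hhGGMmCc=8 hhGGMmcc=4 hhGGmmCC=4 hhGGmmCc=8 hhGGmmcc=4 hhGgMmCC=8 hhGgMmCc=16 hhGgMmcc=8 hhGgmmCC=8 hhGgmmCc=16 hhGgmmcc=8 hhggMmCC=4 hhggMmCc=8 hhggMmcc=4 hhggmmCC=4 hhggmmCc=8 hhggmmcc=4
HhGGmmcc hits 4/256; gcd=4; 4÷4/256÷4 = 1/64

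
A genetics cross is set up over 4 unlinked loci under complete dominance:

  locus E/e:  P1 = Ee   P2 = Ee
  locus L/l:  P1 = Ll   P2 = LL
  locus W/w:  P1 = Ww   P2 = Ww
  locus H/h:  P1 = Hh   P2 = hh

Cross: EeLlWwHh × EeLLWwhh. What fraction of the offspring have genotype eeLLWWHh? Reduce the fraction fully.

EeLlWwHh gametes: ELWH×1, ELWh×1, ELwH×1, ELwh×1, ElWH×1, ElWh×1, ElwH×1, Elwh×1, eLWH×1, eLWh×1, eLwH×1, eLwh×1, elWH×1, elWh×1, elwH×1, elwh×1
EeLLWwhh gametes: ELWh×4, ELwh×4, eLWh×4, eLwh×4
EeLlWwHh×EeLLWwhh grid (16·16=256): EELLWWHh=4 EELLWWhh=4 EELLWwHh=8 EELLWwhh=8 EELLwwHh=4 EELLwwhh=4 EELlWWHh=4 EELlWWhh=4 EELlWwHh=8 EELlWwhh=8 EELlwwHh=4 EELlwwhh=4 EeLLWWHh=8 EeLLWWhh=8 EeLLWwHh=16 EeLLWwhh=16 EeLLwwHh=8 EeLLwwhh=8 EeLlWWHh=8 EeLlWWhh=8 EeLlWwHh=16 EeLlWwhh=16 EeLlwwHh=8 EeLlwwhh=8 eeLLWWHh=4 eeLLWWhh=4 eeLLWwHh=8 eeLLWwhh=8 eeLLwwHh=4 eeLLwwhh=4 eeLlWWHh=4 eeLlWWhh=4 eeLlWwHh=8 eeLlWwhh=8 eeLlwwHh=4 eeLlwwhh=4
eeLLWWHh hits 4/256; gcd=4; 4÷4/256÷4 = 1/64

P(eeLLWWHh) = 1/64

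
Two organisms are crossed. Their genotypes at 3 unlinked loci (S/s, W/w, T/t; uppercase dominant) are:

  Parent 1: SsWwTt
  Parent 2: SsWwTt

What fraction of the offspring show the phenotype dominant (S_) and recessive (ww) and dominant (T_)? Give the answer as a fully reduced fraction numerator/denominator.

SsWwTt gametes: SWT×1, SWt×1, SwT×1, Swt×1, sWT×1, sWt×1, swT×1, swt×1
SsWwTt gametes: SWT×1, SWt×1, SwT×1, Swt×1, sWT×1, sWt×1, swT×1, swt×1
SsWwTt×SsWwTt grid (8·8=64): SSWWTT=1 SSWWTt=2 SSWWtt=1 SSWwTT=2 SSWwTt=4 SSWwtt=2 SSwwTT=1 SSwwTt=2 SSwwtt=1 SsWWTT=2 SsWWTt=4 SsWWtt=2 SsWwTT=4 SsWwTt=8 SsWwtt=4 SswwTT=2 SswwTt=4 Sswwtt=2 ssWWTT=1 ssWWTt=2 ssWWtt=1 ssWwTT=2 ssWwTt=4 ssWwtt=2 sswwTT=1 sswwTt=2 sswwtt=1
S_ ww T_ hits 9/64; gcd=1; 9÷1/64÷1 = 9/64

P(S_ ww T_) = 9/64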